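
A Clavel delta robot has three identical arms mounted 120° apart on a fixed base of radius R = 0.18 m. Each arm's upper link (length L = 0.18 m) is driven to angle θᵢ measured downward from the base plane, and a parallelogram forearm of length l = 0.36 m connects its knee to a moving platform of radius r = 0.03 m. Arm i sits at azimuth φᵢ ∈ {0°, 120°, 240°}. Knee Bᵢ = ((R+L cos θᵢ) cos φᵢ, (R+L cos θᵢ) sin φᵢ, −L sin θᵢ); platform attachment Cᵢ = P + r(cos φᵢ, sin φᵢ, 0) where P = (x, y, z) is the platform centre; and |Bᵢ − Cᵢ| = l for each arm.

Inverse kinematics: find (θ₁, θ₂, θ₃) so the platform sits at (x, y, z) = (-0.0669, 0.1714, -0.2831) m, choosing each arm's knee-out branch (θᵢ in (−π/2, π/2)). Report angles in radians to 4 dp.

rotate P by −φ1: (-0.0669, 0.1714, -0.2831)
  e−x'=0.2169;  (l²−L²−(e−x')²−y'²−z²)/2L = -0.1649
  θ1 = atan2(B,A) + arccos(C/0.3566) = 1.1345
rotate P by −φ2: (0.1819, -0.0278, -0.2831)
  A=-0.0319, B=-0.2831, C=(l²−L²−A²−y'²−z²)/(2L)=0.0424
  √(A²+B²)=0.2849;  θ2 = -1.6830+1.4214 ≈ -0.2616
arm 3 (φ=240.0°): x'=-0.1150, y'=-0.1436
  A cos θ + B sin θ = C:  0.2650·cos θ + -0.2831·sin θ = -0.2050
  θ3 = atan2(B,A) + arccos(C/0.3878) = 1.3094

θ₁ = 1.1345, θ₂ = -0.2616, θ₃ = 1.3094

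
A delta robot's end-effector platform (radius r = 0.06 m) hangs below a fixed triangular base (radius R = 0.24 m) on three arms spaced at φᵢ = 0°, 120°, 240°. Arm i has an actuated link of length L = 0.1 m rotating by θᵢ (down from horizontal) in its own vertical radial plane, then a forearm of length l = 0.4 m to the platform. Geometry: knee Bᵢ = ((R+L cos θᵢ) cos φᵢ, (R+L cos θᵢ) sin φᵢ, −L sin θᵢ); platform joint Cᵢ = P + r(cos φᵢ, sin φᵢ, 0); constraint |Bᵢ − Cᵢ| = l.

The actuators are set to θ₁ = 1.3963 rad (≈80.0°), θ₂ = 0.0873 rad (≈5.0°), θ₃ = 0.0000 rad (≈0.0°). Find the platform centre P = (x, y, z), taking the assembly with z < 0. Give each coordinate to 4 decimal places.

centre 1 = (0.1974·cos0.0°, 0.1974·sin0.0°, -0.0985) = (0.1974, 0.0000, -0.0985)
φ2=120.0°: virtual centre (-0.1398, 0.2422, -0.0087), radius l
arm 3 at φ=240.0°: e+L cos θ3 = 0.2800;  centre 3 = (-0.1400, -0.2425, 0.0000)
subtract pairs → two planes through P
linear system: -0.6743x+0.4843y = 0.0296−0.1795z; -0.6747x+-0.4850y = 0.0297−0.1970z
Cramer: x(z) = -0.0440+0.2791z;  y(z) = -0.0001+0.0179z
sphere 1 gives Az²+Bz+C=0 with A=1.0782, B=0.0622, C=-0.0920;  B²−4AC=0.4008;  roots -0.3225, 0.2647;  negative root z = -0.3225
x = -0.1340, y = -0.0059

(-0.1340, -0.0059, -0.3225)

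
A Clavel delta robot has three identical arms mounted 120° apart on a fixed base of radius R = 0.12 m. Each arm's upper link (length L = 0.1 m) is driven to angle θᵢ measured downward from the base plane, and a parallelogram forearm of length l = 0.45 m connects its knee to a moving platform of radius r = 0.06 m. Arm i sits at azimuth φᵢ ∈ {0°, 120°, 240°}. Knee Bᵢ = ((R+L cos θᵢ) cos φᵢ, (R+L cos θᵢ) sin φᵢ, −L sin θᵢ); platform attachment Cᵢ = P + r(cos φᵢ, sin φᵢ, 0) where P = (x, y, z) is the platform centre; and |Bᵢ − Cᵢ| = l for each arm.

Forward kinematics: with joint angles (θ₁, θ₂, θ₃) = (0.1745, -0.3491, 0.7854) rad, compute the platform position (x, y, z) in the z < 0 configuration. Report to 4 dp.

centre 1 = (0.1585·cos0.0°, 0.1585·sin0.0°, -0.0174) = (0.1585, 0.0000, -0.0174)
φ2=120.0°: virtual centre (-0.0770, 0.1333, 0.0342), radius l
arm 3 at φ=240.0°: e+L cos θ3 = 0.1307;  centre 3 = (-0.0654, -0.1132, -0.0707)
|centre ₂|²−|centre ₁|² = -0.0005;  |centre ₃|²−|centre ₁|² = -0.0033
plane₁₂: -0.4709x+0.2667y+0.1031z = -0.0005
Cramer: x(z) = 0.0045-0.0226z;  y(z) = 0.0059-0.4266z
sphere 1 gives Az²+Bz+C=0 with A=1.1825, B=0.0367, C=-0.1784;  B²−4AC=0.8454;  roots -0.4043, 0.3733;  negative root z = -0.4043
x = 0.0136, y = 0.1783

(0.0136, 0.1783, -0.4043)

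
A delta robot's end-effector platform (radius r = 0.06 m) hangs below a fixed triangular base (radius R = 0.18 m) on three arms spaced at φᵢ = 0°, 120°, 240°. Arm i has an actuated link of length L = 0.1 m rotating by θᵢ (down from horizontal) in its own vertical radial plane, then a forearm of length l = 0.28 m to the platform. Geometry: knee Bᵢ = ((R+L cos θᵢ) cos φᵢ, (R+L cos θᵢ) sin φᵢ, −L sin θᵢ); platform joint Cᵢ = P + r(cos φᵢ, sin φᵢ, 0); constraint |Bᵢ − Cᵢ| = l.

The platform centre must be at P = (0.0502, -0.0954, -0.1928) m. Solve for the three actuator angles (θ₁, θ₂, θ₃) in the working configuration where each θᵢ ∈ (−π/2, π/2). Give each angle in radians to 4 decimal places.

θ₁ = -0.0869, θ₂ = 1.2215, θ₃ = -0.1748

arm 1 (φ=0.0°): x'=0.0502, y'=-0.0954
  A=0.0698, B=-0.1928, C=(l²−L²−A²−y'²−z²)/(2L)=0.0863
  θ1 = atan2(B,A) + arccos(C/0.2050) = -0.0869
arm 2 (φ=120.0°): x'=-0.1077, y'=0.0042
  e−x'=0.2277;  (l²−L²−(e−x')²−y'²−z²)/2L = -0.1032
  θ2 = atan2(B,A) + arccos(C/0.2984) = 1.2215
φ3=240.0° → target in arm frame (0.0575, 0.0912)
  A cos θ + B sin θ = C:  0.0625·cos θ + -0.1928·sin θ = 0.0951
  θ3 = atan2(B,A) + arccos(C/0.2027) = -0.1748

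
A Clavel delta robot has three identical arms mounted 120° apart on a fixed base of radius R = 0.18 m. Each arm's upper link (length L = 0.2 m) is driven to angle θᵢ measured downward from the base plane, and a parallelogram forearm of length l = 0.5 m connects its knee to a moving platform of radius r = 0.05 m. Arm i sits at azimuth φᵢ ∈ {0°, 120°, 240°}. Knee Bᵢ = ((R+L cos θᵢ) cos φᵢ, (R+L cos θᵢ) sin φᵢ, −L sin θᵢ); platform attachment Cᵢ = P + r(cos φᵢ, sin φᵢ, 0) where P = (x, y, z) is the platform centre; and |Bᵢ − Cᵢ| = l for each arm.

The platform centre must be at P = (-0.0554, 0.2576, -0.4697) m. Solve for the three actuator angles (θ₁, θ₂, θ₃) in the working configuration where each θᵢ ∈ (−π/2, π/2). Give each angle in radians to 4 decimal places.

θ₁ = 0.9598, θ₂ = -0.0874, θ₃ = 1.3087

arm 1 (φ=0.0°): x'=-0.0554, y'=0.2576
  A=0.1854, B=-0.4697, C=(l²−L²−A²−y'²−z²)/(2L)=-0.2784
  γ=atan2(-0.4697,0.1854)=-1.1948;  ψ=arccos(-0.5513)=2.1547;  θ1=γ+ψ≈0.9598
arm 2 (φ=120.0°): x'=0.2508, y'=-0.0808
  A=-0.1208, B=-0.4697, C=(l²−L²−A²−y'²−z²)/(2L)=-0.0794
  θ2 = atan2(B,A) + arccos(C/0.4850) = -0.0874
rotate P by −φ3: (-0.1954, -0.1768, -0.4697)
  e−x'=0.3254;  (l²−L²−(e−x')²−y'²−z²)/2L = -0.3694
  √(A²+B²)=0.5714;  θ3 = -0.9649+2.2737 ≈ 1.3087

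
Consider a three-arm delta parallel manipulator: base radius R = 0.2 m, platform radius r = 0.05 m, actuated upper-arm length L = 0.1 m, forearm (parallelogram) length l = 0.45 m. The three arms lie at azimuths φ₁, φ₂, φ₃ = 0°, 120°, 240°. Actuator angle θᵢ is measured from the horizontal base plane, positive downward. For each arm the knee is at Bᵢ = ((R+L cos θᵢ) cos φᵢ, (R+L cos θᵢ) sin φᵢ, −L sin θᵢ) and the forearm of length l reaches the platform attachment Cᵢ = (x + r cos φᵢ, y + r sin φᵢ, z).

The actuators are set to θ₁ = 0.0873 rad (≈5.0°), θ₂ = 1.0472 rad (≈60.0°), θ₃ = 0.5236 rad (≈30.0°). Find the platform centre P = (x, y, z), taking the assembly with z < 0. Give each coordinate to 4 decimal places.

(0.0861, -0.0597, -0.4237)

φ1=0.0°: virtual centre (0.2496, 0.0000, -0.0087), radius l
φ2=120.0°: virtual centre (-0.1000, 0.1732, -0.0866), radius l
S3 = (0.2366·cos240.0°, 0.2366·sin240.0°, -0.0500) = (-0.1183, -0.2049, -0.0500)
|S₂|²−|S₁|² = -0.0149;  |S₃|²−|S₁|² = -0.0039
plane₁₂: -0.6992x+0.3464y+-0.1558z = -0.0149
Cramer: x(z) = 0.0138-0.1707z;  y(z) = -0.0152+0.1051z
sphere 1 gives Az²+Bz+C=0 with A=1.0402, B=0.0948, C=-0.1466;  B²−4AC=0.6188;  roots -0.4237, 0.3326;  negative root z = -0.4237
x = 0.0861, y = -0.0597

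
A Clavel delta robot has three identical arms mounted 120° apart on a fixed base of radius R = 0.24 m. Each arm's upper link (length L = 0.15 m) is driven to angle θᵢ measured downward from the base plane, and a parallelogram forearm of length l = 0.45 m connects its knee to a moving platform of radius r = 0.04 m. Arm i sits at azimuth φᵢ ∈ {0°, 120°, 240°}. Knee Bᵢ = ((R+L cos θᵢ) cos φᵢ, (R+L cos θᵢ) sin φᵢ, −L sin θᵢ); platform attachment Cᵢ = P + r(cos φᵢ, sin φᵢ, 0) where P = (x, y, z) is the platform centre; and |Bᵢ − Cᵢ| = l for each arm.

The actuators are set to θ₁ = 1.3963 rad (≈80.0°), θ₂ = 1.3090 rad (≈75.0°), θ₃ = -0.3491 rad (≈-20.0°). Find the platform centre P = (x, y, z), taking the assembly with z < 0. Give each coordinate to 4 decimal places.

(-0.1166, -0.1771, -0.3795)

arm 1 at φ=0.0°: e+L cos θ1 = 0.2260;  O1 = (0.2260, 0.0000, -0.1477)
arm 2 at φ=120.0°: e+L cos θ2 = 0.2388;  O2 = (-0.1194, 0.2068, -0.1449)
O3 = (0.3410·cos240.0°, 0.3410·sin240.0°, 0.0513) = (-0.1705, -0.2953, 0.0513)
|O₂|²−|O₁|² = 0.0051;  |O₃|²−|O₁|² = 0.0460
[-0.6909 0.4137 0.0057]·P = 0.0051;  [-0.7930 -0.5905 0.3981]·P = 0.0460
det = 0.7361;  x = -0.0299+0.2283z,  y = -0.0376+0.3675z
into |P−O₁|² = l²: 1.1872z² + 0.1509z + -0.1137 = 0;  Δ = 0.5629;  z = -0.3795 or 0.2524 → z<0 root = -0.3795
x = -0.1166, y = -0.1771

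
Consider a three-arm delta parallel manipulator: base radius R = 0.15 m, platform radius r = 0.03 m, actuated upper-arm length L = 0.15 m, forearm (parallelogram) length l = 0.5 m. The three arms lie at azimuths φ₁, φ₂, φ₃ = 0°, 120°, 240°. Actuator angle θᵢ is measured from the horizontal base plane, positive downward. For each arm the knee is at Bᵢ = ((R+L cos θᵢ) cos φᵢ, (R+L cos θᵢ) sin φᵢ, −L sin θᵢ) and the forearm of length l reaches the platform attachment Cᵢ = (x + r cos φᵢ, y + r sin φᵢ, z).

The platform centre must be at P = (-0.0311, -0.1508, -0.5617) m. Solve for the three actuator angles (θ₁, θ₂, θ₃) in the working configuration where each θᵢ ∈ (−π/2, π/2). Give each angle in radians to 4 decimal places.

φ1=0.0° → target in arm frame (-0.0311, -0.1508)
  A cos θ + B sin θ = C:  0.1511·cos θ + -0.5617·sin θ = -0.4453
  θ1 = atan2(B,A) + arccos(C/0.5817) = 1.1346
arm 2 (φ=120.0°): x'=-0.1150, y'=0.1023
  A=0.2350, B=-0.5617, C=(l²−L²−A²−y'²−z²)/(2L)=-0.5124
  √(A²+B²)=0.6089;  θ2 = -1.1745+2.5710 ≈ 1.3965
arm 3 (φ=240.0°): x'=0.1461, y'=0.0485
  A cos θ + B sin θ = C:  -0.0261·cos θ + -0.5617·sin θ = -0.3035
  √(A²+B²)=0.5623;  θ3 = -1.6173+2.1409 ≈ 0.5235

θ₁ = 1.1346, θ₂ = 1.3965, θ₃ = 0.5235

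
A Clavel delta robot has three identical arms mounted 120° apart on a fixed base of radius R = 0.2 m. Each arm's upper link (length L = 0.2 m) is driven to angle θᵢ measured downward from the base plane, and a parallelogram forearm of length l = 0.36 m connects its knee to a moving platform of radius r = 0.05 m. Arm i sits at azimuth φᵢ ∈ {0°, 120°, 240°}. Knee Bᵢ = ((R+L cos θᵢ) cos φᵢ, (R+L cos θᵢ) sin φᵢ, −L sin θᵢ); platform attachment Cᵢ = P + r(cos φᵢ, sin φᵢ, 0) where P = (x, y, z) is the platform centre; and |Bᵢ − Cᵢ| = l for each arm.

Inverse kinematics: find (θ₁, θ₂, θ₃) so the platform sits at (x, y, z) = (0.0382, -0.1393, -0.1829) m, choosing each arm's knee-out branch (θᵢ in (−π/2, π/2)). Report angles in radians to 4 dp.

θ₁ = 0.2620, θ₂ = 1.2219, θ₃ = -0.3492

φ1=0.0° → target in arm frame (0.0382, -0.1393)
  e−x'=0.1118;  (l²−L²−(e−x')²−y'²−z²)/2L = 0.0606
  θ1 = atan2(B,A) + arccos(C/0.2144) = 0.2620
arm 2 (φ=120.0°): x'=-0.1397, y'=0.0366
  A cos θ + B sin θ = C:  0.2897·cos θ + -0.1829·sin θ = -0.0728
  γ=atan2(-0.1829,0.2897)=-0.5631;  ψ=arccos(-0.2126)=1.7850;  θ2=γ+ψ≈1.2219
arm 3 (φ=240.0°): x'=0.1015, y'=0.1027
  A=0.0485, B=-0.1829, C=(l²−L²−A²−y'²−z²)/(2L)=0.1081
  γ=atan2(-0.1829,0.0485)=-1.3118;  ψ=arccos(0.5714)=0.9626;  θ3=γ+ψ≈-0.3492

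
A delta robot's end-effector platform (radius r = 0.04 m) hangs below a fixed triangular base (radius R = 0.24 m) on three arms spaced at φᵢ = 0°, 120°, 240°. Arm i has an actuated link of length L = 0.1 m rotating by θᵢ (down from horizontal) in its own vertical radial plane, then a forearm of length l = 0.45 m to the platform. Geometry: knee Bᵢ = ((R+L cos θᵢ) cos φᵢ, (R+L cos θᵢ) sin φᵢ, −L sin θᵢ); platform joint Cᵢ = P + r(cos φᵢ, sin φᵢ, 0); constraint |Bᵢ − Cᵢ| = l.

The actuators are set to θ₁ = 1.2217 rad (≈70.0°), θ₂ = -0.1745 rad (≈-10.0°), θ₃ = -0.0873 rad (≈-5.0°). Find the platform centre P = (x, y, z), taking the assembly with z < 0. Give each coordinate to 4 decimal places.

(-0.1327, 0.0056, -0.3545)

arm 1 at φ=0.0°: e+L cos θ1 = 0.2342;  S1 = (0.2342, 0.0000, -0.0940)
S2 = (0.2985·cos120.0°, 0.2985·sin120.0°, 0.0174) = (-0.1492, 0.2585, 0.0174)
φ3=240.0°: virtual centre (-0.1498, -0.2595, 0.0087), radius l
eliminate P² terms by subtracting sphere 1 from 2 and 3
[-0.7669 0.5170 0.2227]·P = 0.0257;  [-0.7680 -0.5190 0.2054]·P = 0.0262
Cramer: x(z) = -0.0338+0.2789z;  y(z) = -0.0004-0.0170z
quadratic in z: (1.0781)z²+(0.0385)z+(-0.1218)=0, √Δ=0.7259 → z ∈ {-0.3545, 0.3188}; z = -0.3545 (taking z<0)
x = -0.1327, y = 0.0056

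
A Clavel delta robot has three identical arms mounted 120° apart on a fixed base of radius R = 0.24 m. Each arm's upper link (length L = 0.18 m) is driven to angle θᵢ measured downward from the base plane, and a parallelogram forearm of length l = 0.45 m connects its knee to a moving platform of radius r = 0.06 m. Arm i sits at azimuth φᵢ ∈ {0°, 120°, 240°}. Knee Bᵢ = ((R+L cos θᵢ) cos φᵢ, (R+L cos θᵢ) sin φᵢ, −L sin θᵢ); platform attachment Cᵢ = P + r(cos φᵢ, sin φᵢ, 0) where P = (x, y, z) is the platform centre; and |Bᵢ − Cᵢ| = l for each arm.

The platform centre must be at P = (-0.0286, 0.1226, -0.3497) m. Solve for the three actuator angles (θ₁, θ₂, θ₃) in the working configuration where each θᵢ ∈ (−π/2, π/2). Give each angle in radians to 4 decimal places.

θ₁ = 0.6111, θ₂ = -0.1743, θ₃ = 0.8726

φ1=0.0° → target in arm frame (-0.0286, 0.1226)
  e−x'=0.2086;  (l²−L²−(e−x')²−y'²−z²)/2L = -0.0298
  √(A²+B²)=0.4072;  θ1 = -1.0329+1.6441 ≈ 0.6111
φ2=120.0° → target in arm frame (0.1205, -0.0365)
  A cos θ + B sin θ = C:  0.0595·cos θ + -0.3497·sin θ = 0.1193
  √(A²+B²)=0.3547;  θ2 = -1.4022+1.2279 ≈ -0.1743
arm 3 (φ=240.0°): x'=-0.0919, y'=-0.0861
  A cos θ + B sin θ = C:  0.2719·cos θ + -0.3497·sin θ = -0.0931
  γ=atan2(-0.3497,0.2719)=-0.9100;  ψ=arccos(-0.2102)=1.7825;  θ3=γ+ψ≈0.8726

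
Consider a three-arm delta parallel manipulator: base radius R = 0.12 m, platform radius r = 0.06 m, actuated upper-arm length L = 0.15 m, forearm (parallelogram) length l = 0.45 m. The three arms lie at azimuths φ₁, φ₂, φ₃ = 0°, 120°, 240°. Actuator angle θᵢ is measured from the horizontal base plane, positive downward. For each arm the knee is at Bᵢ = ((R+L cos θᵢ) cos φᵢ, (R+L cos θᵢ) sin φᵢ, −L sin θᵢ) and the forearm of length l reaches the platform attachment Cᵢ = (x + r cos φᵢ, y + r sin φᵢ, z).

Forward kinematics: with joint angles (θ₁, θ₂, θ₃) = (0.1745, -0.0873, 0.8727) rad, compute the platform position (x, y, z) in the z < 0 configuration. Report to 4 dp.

(0.0527, 0.1795, -0.4085)

arm 1 at φ=0.0°: e+L cos θ1 = 0.2077;  O1 = (0.2077, 0.0000, -0.0260)
O2 = (0.2094·cos120.0°, 0.2094·sin120.0°, 0.0131) = (-0.1047, 0.1814, 0.0131)
O3 = (0.1564·cos240.0°, 0.1564·sin240.0°, -0.1149) = (-0.0782, -0.1355, -0.1149)
eliminate P² terms by subtracting sphere 1 from 2 and 3
plane₁₂: -0.6249x+0.3627y+0.0782z = 0.0002
det = 0.3767;  x = 0.0058+-0.1149z,  y = 0.0105+-0.4136z
sphere 1 gives Az²+Bz+C=0 with A=1.1842, B=0.0898, C=-0.1609;  B²−4AC=0.7704;  roots -0.4085, 0.3327;  negative root z = -0.4085
x = 0.0527, y = 0.1795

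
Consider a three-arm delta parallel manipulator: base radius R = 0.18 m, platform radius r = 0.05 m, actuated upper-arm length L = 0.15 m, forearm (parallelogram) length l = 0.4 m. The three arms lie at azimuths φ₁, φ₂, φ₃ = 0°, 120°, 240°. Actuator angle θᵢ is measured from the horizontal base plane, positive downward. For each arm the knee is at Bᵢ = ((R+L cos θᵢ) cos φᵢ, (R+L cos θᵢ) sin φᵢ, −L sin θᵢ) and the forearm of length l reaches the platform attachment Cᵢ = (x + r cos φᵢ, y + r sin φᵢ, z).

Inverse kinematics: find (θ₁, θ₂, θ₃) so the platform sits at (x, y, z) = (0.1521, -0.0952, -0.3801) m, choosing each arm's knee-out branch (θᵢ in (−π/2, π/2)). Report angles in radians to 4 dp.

arm 1 (φ=0.0°): x'=0.1521, y'=-0.0952
  A cos θ + B sin θ = C:  -0.0221·cos θ + -0.3801·sin θ = -0.0551
  γ=atan2(-0.3801,-0.0221)=-1.6289;  ψ=arccos(-0.1447)=1.7160;  θ1=γ+ψ≈0.0871
rotate P by −φ2: (-0.1585, -0.0841, -0.3801)
  A cos θ + B sin θ = C:  0.2885·cos θ + -0.3801·sin θ = -0.3243
  γ=atan2(-0.3801,0.2885)=-0.9216;  ψ=arccos(-0.6796)=2.3180;  θ2=γ+ψ≈1.3964
arm 3 (φ=240.0°): x'=0.0064, y'=0.1793
  A cos θ + B sin θ = C:  0.1236·cos θ + -0.3801·sin θ = -0.1814
  θ3 = atan2(B,A) + arccos(C/0.3997) = 0.7854

θ₁ = 0.0871, θ₂ = 1.3964, θ₃ = 0.7854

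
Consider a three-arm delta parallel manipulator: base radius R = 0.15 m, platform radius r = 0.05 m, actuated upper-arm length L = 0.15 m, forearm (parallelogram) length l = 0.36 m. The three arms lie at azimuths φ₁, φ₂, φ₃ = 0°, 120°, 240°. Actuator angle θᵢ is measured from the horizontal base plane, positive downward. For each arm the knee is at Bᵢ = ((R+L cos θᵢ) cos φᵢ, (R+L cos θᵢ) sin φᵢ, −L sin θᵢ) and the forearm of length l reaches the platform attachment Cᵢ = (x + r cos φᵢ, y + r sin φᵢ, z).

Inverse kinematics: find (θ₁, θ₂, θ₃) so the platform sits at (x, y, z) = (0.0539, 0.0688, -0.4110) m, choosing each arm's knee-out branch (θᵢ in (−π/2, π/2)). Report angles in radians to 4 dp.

θ₁ = 0.6983, θ₂ = 0.7858, θ₃ = 1.2222

φ1=0.0° → target in arm frame (0.0539, 0.0688)
  e−x'=0.0461;  (l²−L²−(e−x')²−y'²−z²)/2L = -0.2289
  √(A²+B²)=0.4136;  θ1 = -1.4591+2.1574 ≈ 0.6983
rotate P by −φ2: (0.0326, -0.0811, -0.4110)
  e−x'=0.0674;  (l²−L²−(e−x')²−y'²−z²)/2L = -0.2431
  θ2 = atan2(B,A) + arccos(C/0.4165) = 0.7858
φ3=240.0° → target in arm frame (-0.0865, 0.0123)
  A=0.1865, B=-0.4110, C=(l²−L²−A²−y'²−z²)/(2L)=-0.3226
  γ=atan2(-0.4110,0.1865)=-1.1447;  ψ=arccos(-0.7146)=2.3669;  θ3=γ+ψ≈1.2222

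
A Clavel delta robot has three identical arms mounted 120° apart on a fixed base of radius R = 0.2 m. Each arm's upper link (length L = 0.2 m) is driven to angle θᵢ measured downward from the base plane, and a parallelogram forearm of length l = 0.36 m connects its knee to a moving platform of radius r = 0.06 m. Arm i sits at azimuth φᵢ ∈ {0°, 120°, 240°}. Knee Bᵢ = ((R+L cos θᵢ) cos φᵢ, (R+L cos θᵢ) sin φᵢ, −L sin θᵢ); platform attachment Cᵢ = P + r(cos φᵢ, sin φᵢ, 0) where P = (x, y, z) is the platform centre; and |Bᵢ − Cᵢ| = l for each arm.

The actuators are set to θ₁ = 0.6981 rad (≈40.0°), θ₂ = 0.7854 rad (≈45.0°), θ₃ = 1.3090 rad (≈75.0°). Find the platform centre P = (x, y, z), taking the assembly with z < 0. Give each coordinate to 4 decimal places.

(0.0645, 0.0873, -0.3925)

φ1=0.0°: virtual centre (0.2932, 0.0000, -0.1286), radius l
φ2=120.0°: virtual centre (-0.1407, 0.2437, -0.1414), radius l
φ3=240.0°: virtual centre (-0.0959, -0.1661, -0.1932), radius l
subtract pairs → two planes through P
linear system: -0.8678x+0.4874y = -0.0033−-0.0257z; -0.7782x+-0.3321y = -0.0284−-0.1293z
Cramer: x(z) = 0.0224-0.1072z;  y(z) = 0.0331-0.1380z
quadratic in z: (1.0305)z²+(0.3060)z+(-0.0386)=0, √Δ=0.5029 → z ∈ {-0.3925, 0.0955}; z = -0.3925 (taking z<0)
x = 0.0645, y = 0.0873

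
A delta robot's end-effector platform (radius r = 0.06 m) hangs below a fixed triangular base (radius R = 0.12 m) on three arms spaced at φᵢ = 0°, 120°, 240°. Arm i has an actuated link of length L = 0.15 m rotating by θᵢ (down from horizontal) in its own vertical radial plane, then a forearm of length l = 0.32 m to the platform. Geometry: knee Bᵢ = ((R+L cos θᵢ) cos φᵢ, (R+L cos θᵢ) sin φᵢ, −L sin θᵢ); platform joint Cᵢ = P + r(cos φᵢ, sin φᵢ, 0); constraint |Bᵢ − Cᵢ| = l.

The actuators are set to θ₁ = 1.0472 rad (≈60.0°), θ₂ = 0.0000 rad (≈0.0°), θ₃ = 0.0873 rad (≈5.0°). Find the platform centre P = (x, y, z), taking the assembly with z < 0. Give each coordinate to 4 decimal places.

(-0.1550, 0.0095, -0.2650)

centre 1 = (0.1350·cos0.0°, 0.1350·sin0.0°, -0.1299) = (0.1350, 0.0000, -0.1299)
centre 2 = (0.2100·cos120.0°, 0.2100·sin120.0°, 0.0000) = (-0.1050, 0.1819, 0.0000)
centre 3 = (0.2094·cos240.0°, 0.2094·sin240.0°, -0.0131) = (-0.1047, -0.1814, -0.0131)
subtract pairs → two planes through P
[-0.4800 0.3637 0.2598]·P = 0.0090;  [-0.4794 -0.3627 0.2337]·P = 0.0089
Cramer: x(z) = -0.0187+0.5143z;  y(z) = 0.0001-0.0356z
into |P−centre ₁|² = l²: 1.2658z² + 0.1017z + -0.0619 = 0;  Δ = 0.3238;  z = -0.2650 or 0.1846 → z<0 root = -0.2650
x = -0.1550, y = 0.0095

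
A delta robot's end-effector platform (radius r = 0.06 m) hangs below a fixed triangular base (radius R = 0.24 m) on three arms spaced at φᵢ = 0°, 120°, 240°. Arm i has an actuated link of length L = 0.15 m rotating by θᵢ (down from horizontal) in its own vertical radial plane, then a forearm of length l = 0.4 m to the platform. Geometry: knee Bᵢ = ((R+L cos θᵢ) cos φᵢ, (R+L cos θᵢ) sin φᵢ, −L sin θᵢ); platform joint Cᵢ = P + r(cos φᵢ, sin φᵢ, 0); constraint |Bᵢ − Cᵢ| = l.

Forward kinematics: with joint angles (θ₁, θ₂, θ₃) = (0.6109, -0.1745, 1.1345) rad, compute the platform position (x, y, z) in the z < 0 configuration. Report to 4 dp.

arm 1 at φ=0.0°: (R−r)+L cos θ1 = 0.3029;  centre 1 = (0.3029, 0.0000, -0.0860)
φ2=120.0°: virtual centre (-0.1639, 0.2838, 0.0260), radius l
centre 3 = (0.2434·cos240.0°, 0.2434·sin240.0°, -0.1359) = (-0.1217, -0.2108, -0.1359)
eliminate P² terms by subtracting sphere 1 from 2 and 3
plane₁₂: -0.9335x+0.5676y+0.2242z = 0.0089
Cramer: x(z) = 0.0096+0.0432z;  y(z) = 0.0315-0.3238z
into |P−centre ₁|² = l²: 1.1067z² + 0.1263z + -0.0656 = 0;  Δ = 0.3063;  z = -0.3071 or 0.1930 → z<0 root = -0.3071
x = -0.0037, y = 0.1310

(-0.0037, 0.1310, -0.3071)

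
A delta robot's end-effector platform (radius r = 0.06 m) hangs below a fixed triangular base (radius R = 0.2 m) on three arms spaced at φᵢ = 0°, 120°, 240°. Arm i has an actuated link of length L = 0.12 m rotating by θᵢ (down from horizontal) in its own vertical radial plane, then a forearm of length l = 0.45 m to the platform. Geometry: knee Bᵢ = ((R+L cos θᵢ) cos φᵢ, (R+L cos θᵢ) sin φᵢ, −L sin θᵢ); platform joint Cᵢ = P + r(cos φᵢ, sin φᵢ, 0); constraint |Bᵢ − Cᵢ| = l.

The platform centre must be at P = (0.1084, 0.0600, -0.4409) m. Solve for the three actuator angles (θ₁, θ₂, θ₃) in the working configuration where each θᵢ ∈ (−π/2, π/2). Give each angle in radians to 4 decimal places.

arm 1 (φ=0.0°): x'=0.1084, y'=0.0600
  A=0.0316, B=-0.4409, C=(l²−L²−A²−y'²−z²)/(2L)=-0.0454
  γ=atan2(-0.4409,0.0316)=-1.4992;  ψ=arccos(-0.1027)=1.6736;  θ1=γ+ψ≈0.1744
φ2=120.0° → target in arm frame (-0.0022, -0.1239)
  e−x'=0.1422;  (l²−L²−(e−x')²−y'²−z²)/2L = -0.1745
  √(A²+B²)=0.4633;  θ2 = -1.2587+1.9569 ≈ 0.6982
φ3=240.0° → target in arm frame (-0.1062, 0.0639)
  A=0.2462, B=-0.4409, C=(l²−L²−A²−y'²−z²)/(2L)=-0.2957
  θ3 = atan2(B,A) + arccos(C/0.5050) = 1.1348

θ₁ = 0.1744, θ₂ = 0.6982, θ₃ = 1.1348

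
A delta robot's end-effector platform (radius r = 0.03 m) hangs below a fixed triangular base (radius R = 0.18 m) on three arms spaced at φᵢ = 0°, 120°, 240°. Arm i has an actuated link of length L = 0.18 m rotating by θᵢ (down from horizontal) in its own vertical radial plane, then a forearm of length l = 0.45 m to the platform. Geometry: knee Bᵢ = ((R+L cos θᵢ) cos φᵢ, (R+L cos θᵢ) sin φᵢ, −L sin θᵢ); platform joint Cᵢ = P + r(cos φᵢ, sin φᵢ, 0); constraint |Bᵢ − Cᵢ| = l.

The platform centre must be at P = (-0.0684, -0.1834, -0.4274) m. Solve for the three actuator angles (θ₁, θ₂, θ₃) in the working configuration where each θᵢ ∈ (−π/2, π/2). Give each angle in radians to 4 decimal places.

φ1=0.0° → target in arm frame (-0.0684, -0.1834)
  A cos θ + B sin θ = C:  0.2184·cos θ + -0.4274·sin θ = -0.2608
  √(A²+B²)=0.4800;  θ1 = -1.0984+2.1454 ≈ 1.0470
φ2=120.0° → target in arm frame (-0.1246, 0.1509)
  e−x'=0.2746;  (l²−L²−(e−x')²−y'²−z²)/2L = -0.3077
  √(A²+B²)=0.5080;  θ2 = -0.9997+2.2214 ≈ 1.2218
arm 3 (φ=240.0°): x'=0.1930, y'=0.0325
  A cos θ + B sin θ = C:  -0.0430·cos θ + -0.4274·sin θ = -0.0430
  √(A²+B²)=0.4296;  θ3 = -1.6711+1.6710 ≈ -0.0001

θ₁ = 1.0470, θ₂ = 1.2218, θ₃ = -0.0001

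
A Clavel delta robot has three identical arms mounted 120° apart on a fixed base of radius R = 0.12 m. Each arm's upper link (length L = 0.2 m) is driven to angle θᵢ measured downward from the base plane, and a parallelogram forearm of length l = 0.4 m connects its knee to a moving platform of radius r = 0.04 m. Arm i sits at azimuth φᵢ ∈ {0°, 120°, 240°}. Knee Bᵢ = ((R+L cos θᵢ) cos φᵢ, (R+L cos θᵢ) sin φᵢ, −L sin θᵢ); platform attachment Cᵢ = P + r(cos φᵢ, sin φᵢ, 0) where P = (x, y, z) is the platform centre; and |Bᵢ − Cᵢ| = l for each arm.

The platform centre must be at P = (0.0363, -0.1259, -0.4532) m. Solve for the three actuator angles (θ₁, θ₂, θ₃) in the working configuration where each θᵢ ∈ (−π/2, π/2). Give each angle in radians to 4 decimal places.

φ1=0.0° → target in arm frame (0.0363, -0.1259)
  A cos θ + B sin θ = C:  0.0437·cos θ + -0.4532·sin θ = -0.2579
  θ1 = atan2(B,A) + arccos(C/0.4553) = 0.6982
rotate P by −φ2: (-0.1272, 0.0315, -0.4532)
  A=0.2072, B=-0.4532, C=(l²−L²−A²−y'²−z²)/(2L)=-0.3233
  γ=atan2(-0.4532,0.2072)=-1.1420;  ψ=arccos(-0.6487)=2.2767;  θ2=γ+ψ≈1.1347
φ3=240.0° → target in arm frame (0.0909, 0.0944)
  A=-0.0109, B=-0.4532, C=(l²−L²−A²−y'²−z²)/(2L)=-0.2360
  θ3 = atan2(B,A) + arccos(C/0.4533) = 0.5236

θ₁ = 0.6982, θ₂ = 1.1347, θ₃ = 0.5236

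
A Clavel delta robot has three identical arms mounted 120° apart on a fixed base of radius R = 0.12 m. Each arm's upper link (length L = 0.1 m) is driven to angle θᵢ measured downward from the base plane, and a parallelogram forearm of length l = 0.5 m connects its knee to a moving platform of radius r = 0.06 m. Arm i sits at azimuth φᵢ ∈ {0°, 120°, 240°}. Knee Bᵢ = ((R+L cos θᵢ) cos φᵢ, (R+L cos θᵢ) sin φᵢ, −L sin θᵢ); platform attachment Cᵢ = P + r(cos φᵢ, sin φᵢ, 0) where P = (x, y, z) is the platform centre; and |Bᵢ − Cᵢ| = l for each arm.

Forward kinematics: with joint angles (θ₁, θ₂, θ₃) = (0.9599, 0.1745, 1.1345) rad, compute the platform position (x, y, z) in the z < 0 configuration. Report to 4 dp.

(-0.0598, 0.1748, -0.5156)

arm 1 at φ=0.0°: (R−r)+L cos θ1 = 0.1174;  O1 = (0.1174, 0.0000, -0.0819)
φ2=120.0°: virtual centre (-0.0792, 0.1372, -0.0174), radius l
O3 = (0.1023·cos240.0°, 0.1023·sin240.0°, -0.0906) = (-0.0511, -0.0886, -0.0906)
|O₂|²−|O₁|² = 0.0049;  |O₃|²−|O₁|² = -0.0018
plane₁₂: -0.3932x+0.2745y+0.1291z = 0.0049
Cramer: x(z) = -0.0023+0.1115z;  y(z) = 0.0147-0.3106z
quadratic in z: (1.1089)z²+(0.1280)z+(-0.2288)=0, √Δ=1.0154 → z ∈ {-0.5156, 0.4001}; z = -0.5156 (taking z<0)
x = -0.0598, y = 0.1748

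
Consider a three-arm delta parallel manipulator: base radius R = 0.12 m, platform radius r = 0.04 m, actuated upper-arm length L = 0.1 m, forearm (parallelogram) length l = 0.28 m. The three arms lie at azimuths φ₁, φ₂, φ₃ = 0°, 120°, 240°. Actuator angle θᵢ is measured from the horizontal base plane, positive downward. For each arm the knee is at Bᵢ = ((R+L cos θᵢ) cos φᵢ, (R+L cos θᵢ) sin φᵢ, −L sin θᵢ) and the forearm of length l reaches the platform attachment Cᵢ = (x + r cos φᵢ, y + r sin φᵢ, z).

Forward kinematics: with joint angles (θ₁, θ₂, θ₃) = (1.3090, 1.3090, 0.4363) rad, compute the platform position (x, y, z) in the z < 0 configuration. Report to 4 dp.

(-0.0496, -0.0859, -0.3130)

arm 1 at φ=0.0°: e+L cos θ1 = 0.1059;  S1 = (0.1059, 0.0000, -0.0966)
φ2=120.0°: virtual centre (-0.0529, 0.0917, -0.0966), radius l
φ3=240.0°: virtual centre (-0.0853, -0.1478, -0.0423), radius l
subtract pairs → two planes through P
plane₁₂: -0.3176x+0.1834y+0.0000z = 0.0000
Cramer: x(z) = -0.0116+0.1215z;  y(z) = -0.0201+0.2105z
into |P−S₁|² = l²: 1.0591z² + 0.1562z + -0.0549 = 0;  Δ = 0.2568;  z = -0.3130 or 0.1655 → z<0 root = -0.3130
x = -0.0496, y = -0.0859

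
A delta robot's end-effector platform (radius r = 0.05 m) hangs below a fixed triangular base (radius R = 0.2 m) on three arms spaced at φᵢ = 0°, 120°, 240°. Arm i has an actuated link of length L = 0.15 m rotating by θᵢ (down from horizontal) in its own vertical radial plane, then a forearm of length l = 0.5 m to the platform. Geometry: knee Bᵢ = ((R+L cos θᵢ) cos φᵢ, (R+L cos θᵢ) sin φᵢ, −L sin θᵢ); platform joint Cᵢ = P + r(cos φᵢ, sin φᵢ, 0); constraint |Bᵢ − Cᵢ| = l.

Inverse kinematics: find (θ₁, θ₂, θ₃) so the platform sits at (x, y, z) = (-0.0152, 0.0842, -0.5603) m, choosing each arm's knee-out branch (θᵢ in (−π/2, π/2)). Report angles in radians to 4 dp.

θ₁ = 1.0474, θ₂ = 0.6983, θ₃ = 1.2217

φ1=0.0° → target in arm frame (-0.0152, 0.0842)
  A=0.1652, B=-0.5603, C=(l²−L²−A²−y'²−z²)/(2L)=-0.4027
  γ=atan2(-0.5603,0.1652)=-1.2841;  ψ=arccos(-0.6894)=2.3315;  θ1=γ+ψ≈1.0474
rotate P by −φ2: (0.0805, -0.0289, -0.5603)
  A=0.0695, B=-0.5603, C=(l²−L²−A²−y'²−z²)/(2L)=-0.3070
  √(A²+B²)=0.5646;  θ2 = -1.4474+2.1457 ≈ 0.6983
rotate P by −φ3: (-0.0653, -0.0553, -0.5603)
  A cos θ + B sin θ = C:  0.2153·cos θ + -0.5603·sin θ = -0.4528
  √(A²+B²)=0.6002;  θ3 = -1.2039+2.4256 ≈ 1.2217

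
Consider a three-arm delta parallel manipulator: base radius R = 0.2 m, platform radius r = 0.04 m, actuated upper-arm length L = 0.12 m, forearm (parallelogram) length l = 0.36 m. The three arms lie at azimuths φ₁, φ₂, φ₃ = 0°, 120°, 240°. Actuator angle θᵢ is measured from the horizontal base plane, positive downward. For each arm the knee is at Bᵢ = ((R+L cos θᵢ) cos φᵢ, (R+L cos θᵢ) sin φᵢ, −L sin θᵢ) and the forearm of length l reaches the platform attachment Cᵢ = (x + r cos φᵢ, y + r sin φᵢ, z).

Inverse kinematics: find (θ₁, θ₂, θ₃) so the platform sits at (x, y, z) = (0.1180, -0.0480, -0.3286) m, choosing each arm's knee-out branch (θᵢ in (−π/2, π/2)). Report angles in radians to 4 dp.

arm 1 (φ=0.0°): x'=0.1180, y'=-0.0480
  e−x'=0.0420;  (l²−L²−(e−x')²−y'²−z²)/2L = 0.0131
  θ1 = atan2(B,A) + arccos(C/0.3313) = 0.0874
φ2=120.0° → target in arm frame (-0.1006, -0.0782)
  A cos θ + B sin θ = C:  0.2606·cos θ + -0.3286·sin θ = -0.2783
  √(A²+B²)=0.4194;  θ2 = -0.9004+2.2964 ≈ 1.3960
arm 3 (φ=240.0°): x'=-0.0174, y'=0.1262
  A=0.1774, B=-0.3286, C=(l²−L²−A²−y'²−z²)/(2L)=-0.1674
  γ=atan2(-0.3286,0.1774)=-1.0757;  ψ=arccos(-0.4483)=2.0357;  θ3=γ+ψ≈0.9600

θ₁ = 0.0874, θ₂ = 1.3960, θ₃ = 0.9600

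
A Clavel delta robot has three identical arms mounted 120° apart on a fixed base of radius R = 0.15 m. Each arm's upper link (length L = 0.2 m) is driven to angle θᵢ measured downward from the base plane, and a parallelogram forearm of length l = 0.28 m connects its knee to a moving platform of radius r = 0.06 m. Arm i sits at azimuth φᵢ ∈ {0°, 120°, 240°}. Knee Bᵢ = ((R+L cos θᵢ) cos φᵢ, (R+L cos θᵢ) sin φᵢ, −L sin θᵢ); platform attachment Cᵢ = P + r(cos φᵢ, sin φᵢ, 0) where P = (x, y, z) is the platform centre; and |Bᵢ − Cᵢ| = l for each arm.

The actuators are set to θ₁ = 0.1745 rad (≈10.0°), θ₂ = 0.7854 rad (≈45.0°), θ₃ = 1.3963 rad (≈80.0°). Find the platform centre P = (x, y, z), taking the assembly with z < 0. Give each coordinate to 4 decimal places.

O1 = (0.2870·cos0.0°, 0.2870·sin0.0°, -0.0347) = (0.2870, 0.0000, -0.0347)
arm 2 at φ=120.0°: (R−r)+L cos θ2 = 0.2314;  O2 = (-0.1157, 0.2004, -0.1414)
φ3=240.0°: virtual centre (-0.0624, -0.1080, -0.1970), radius l
|O₂|²−|O₁|² = -0.0100;  |O₃|²−|O₁|² = -0.0292
linear system: -0.8053x+0.4008y = -0.0100−-0.2134z; -0.6986x+-0.2160y = -0.0292−-0.3245z
det = 0.4540;  x = 0.0305+-0.3880z,  y = 0.0364+-0.2472z
into |P−O₁|² = l²: 1.2117z² + 0.2504z + -0.0101 = 0;  Δ = 0.1117;  z = -0.2413 or 0.0346 → z<0 root = -0.2413
x = 0.1242, y = 0.0961

(0.1242, 0.0961, -0.2413)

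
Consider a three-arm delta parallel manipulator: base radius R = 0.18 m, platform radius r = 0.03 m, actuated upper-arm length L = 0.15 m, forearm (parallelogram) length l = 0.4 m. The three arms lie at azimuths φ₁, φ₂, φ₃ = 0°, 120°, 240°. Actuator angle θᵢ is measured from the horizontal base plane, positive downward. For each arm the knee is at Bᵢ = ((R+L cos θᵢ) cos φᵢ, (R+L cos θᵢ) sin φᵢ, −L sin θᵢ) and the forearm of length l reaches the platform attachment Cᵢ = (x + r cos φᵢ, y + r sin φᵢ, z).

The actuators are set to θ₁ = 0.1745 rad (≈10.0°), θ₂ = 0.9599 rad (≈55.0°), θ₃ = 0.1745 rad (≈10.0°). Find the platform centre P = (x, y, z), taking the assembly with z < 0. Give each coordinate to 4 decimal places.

S1 = (0.2977·cos0.0°, 0.2977·sin0.0°, -0.0260) = (0.2977, 0.0000, -0.0260)
S2 = (0.2360·cos120.0°, 0.2360·sin120.0°, -0.1229) = (-0.1180, 0.2044, -0.1229)
S3 = (0.2977·cos240.0°, 0.2977·sin240.0°, -0.0260) = (-0.1489, -0.2578, -0.0260)
subtract pairs → two planes through P
linear system: -0.8315x+0.4088y = -0.0185−-0.1937z; -0.8932x+-0.5157y = 0.0000−0.0000z
det = 0.7939;  x = 0.0120+-0.1258z,  y = -0.0208+0.2179z
sphere 1 gives Az²+Bz+C=0 with A=1.0633, B=0.1149, C=-0.0773;  B²−4AC=0.3418;  roots -0.3289, 0.2209;  negative root z = -0.3289
x = 0.0534, y = -0.0925

(0.0534, -0.0925, -0.3289)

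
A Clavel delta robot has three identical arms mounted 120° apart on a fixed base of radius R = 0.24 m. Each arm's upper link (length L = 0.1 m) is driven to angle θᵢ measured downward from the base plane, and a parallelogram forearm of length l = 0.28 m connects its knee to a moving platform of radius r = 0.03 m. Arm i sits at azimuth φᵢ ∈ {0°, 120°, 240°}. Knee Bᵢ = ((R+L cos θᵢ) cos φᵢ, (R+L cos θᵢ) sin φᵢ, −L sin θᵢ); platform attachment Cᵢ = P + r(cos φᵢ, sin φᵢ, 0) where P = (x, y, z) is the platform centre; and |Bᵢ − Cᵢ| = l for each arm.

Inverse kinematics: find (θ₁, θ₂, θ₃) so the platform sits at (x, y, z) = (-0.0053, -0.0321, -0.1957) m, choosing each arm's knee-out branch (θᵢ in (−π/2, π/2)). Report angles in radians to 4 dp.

θ₁ = 1.1346, θ₂ = 1.3087, θ₃ = 0.7851

rotate P by −φ1: (-0.0053, -0.0321, -0.1957)
  A=0.2153, B=-0.1957, C=(l²−L²−A²−y'²−z²)/(2L)=-0.0864
  √(A²+B²)=0.2910;  θ1 = -0.7377+1.8724 ≈ 1.1346
rotate P by −φ2: (-0.0251, 0.0206, -0.1957)
  e−x'=0.2351;  (l²−L²−(e−x')²−y'²−z²)/2L = -0.1281
  γ=atan2(-0.1957,0.2351)=-0.6941;  ψ=arccos(-0.4187)=2.0028;  θ2=γ+ψ≈1.3087
rotate P by −φ3: (0.0304, 0.0115, -0.1957)
  e−x'=0.1796;  (l²−L²−(e−x')²−y'²−z²)/2L = -0.0113
  θ3 = atan2(B,A) + arccos(C/0.2656) = 0.7851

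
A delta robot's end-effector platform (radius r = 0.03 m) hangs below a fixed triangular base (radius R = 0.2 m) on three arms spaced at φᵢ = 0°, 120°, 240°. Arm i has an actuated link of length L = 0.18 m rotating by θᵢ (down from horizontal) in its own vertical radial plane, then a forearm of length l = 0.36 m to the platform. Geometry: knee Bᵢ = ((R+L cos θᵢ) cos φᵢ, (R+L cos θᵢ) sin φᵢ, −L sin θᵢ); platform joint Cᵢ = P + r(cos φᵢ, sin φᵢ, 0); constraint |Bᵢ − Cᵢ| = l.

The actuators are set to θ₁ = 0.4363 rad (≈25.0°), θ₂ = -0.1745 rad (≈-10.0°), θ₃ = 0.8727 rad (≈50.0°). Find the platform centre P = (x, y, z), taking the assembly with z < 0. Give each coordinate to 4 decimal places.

S1 = (0.3331·cos0.0°, 0.3331·sin0.0°, -0.0761) = (0.3331, 0.0000, -0.0761)
S2 = (0.3473·cos120.0°, 0.3473·sin120.0°, 0.0313) = (-0.1736, 0.3007, 0.0313)
arm 3 at φ=240.0°: e+L cos θ3 = 0.2857;  S3 = (-0.1428, -0.2474, -0.1379)
|S₂|²−|S₁|² = 0.0048;  |S₃|²−|S₁|² = -0.0161
plane₁₂: -1.0135x+0.6015y+0.2146z = 0.0048
det = 1.0741;  x = 0.0068+0.0296z,  y = 0.0195+-0.3069z
sphere 1 gives Az²+Bz+C=0 with A=1.0951, B=0.1208, C=-0.0170;  B²−4AC=0.0888;  roots -0.1913, 0.0809;  negative root z = -0.1913
x = 0.0012, y = 0.0782

(0.0012, 0.0782, -0.1913)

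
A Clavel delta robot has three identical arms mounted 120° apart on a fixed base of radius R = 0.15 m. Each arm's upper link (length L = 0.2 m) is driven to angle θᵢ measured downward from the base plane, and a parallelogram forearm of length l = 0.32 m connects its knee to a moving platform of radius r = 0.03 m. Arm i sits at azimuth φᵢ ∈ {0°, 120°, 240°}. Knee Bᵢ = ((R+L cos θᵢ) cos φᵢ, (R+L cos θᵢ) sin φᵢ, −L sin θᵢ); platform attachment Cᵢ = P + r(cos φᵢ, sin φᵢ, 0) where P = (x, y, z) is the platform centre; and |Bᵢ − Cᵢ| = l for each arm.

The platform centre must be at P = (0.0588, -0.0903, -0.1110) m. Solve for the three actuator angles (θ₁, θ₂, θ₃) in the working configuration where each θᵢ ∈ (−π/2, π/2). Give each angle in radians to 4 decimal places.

rotate P by −φ1: (0.0588, -0.0903, -0.1110)
  e−x'=0.0612;  (l²−L²−(e−x')²−y'²−z²)/2L = 0.0954
  γ=atan2(-0.1110,0.0612)=-1.0669;  ψ=arccos(0.7530)=0.7181;  θ1=γ+ψ≈-0.3488
φ2=120.0° → target in arm frame (-0.1076, -0.0058)
  A cos θ + B sin θ = C:  0.2276·cos θ + -0.1110·sin θ = -0.0044
  √(A²+B²)=0.2532;  θ2 = -0.4538+1.5881 ≈ 1.1344
arm 3 (φ=240.0°): x'=0.0488, y'=0.0961
  A=0.0712, B=-0.1110, C=(l²−L²−A²−y'²−z²)/(2L)=0.0894
  θ3 = atan2(B,A) + arccos(C/0.1319) = -0.1751

θ₁ = -0.3488, θ₂ = 1.1344, θ₃ = -0.1751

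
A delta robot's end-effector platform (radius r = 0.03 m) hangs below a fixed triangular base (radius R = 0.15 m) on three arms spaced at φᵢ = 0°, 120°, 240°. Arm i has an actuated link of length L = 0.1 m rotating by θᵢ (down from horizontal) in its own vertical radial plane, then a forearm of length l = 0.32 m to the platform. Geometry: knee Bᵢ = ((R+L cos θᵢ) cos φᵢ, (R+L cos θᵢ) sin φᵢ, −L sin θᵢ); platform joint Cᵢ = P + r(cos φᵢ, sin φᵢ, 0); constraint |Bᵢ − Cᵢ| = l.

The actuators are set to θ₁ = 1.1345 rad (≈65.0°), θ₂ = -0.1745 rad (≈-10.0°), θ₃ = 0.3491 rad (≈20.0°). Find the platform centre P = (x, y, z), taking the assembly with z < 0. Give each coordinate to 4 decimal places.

(-0.1040, 0.0372, -0.2642)

O1 = (0.1623·cos0.0°, 0.1623·sin0.0°, -0.0906) = (0.1623, 0.0000, -0.0906)
O2 = (0.2185·cos120.0°, 0.2185·sin120.0°, 0.0174) = (-0.1092, 0.1892, 0.0174)
φ3=240.0°: virtual centre (-0.1070, -0.1853, -0.0342), radius l
|O₂|²−|O₁|² = 0.0135;  |O₃|²−|O₁|² = 0.0124
plane₁₂: -0.5430x+0.3784y+0.2160z = 0.0135
Cramer: x(z) = -0.0239+0.3031z;  y(z) = 0.0013-0.1359z
sphere 1 gives Az²+Bz+C=0 with A=1.1103, B=0.0680, C=-0.0595;  B²−4AC=0.2689;  roots -0.2642, 0.2029;  negative root z = -0.2642
x = -0.1040, y = 0.0372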